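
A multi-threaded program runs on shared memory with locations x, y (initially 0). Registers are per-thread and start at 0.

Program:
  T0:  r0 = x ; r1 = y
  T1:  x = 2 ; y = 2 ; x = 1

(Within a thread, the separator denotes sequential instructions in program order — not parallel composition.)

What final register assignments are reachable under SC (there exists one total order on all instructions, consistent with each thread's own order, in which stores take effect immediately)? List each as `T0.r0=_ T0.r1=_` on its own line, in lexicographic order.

outcome vector order: (T0.r0,T0.r1)
|SC outcomes| = 5

T0.r0=0 T0.r1=0
T0.r0=0 T0.r1=2
T0.r0=1 T0.r1=2
T0.r0=2 T0.r1=0
T0.r0=2 T0.r1=2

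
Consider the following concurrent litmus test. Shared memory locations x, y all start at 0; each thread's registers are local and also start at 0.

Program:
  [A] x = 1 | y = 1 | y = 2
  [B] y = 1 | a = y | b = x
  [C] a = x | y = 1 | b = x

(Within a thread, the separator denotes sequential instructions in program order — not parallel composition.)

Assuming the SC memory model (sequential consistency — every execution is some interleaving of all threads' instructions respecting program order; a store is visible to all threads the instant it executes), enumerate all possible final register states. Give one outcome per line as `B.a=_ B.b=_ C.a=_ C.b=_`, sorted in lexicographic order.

B.a=1 B.b=0 C.a=0 C.b=0
B.a=1 B.b=0 C.a=0 C.b=1
B.a=1 B.b=0 C.a=1 C.b=1
B.a=1 B.b=1 C.a=0 C.b=0
B.a=1 B.b=1 C.a=0 C.b=1
B.a=1 B.b=1 C.a=1 C.b=1
B.a=2 B.b=1 C.a=0 C.b=0
B.a=2 B.b=1 C.a=0 C.b=1
B.a=2 B.b=1 C.a=1 C.b=1

outcome vector order: (B.a,B.b,C.a,C.b)
|SC outcomes| = 9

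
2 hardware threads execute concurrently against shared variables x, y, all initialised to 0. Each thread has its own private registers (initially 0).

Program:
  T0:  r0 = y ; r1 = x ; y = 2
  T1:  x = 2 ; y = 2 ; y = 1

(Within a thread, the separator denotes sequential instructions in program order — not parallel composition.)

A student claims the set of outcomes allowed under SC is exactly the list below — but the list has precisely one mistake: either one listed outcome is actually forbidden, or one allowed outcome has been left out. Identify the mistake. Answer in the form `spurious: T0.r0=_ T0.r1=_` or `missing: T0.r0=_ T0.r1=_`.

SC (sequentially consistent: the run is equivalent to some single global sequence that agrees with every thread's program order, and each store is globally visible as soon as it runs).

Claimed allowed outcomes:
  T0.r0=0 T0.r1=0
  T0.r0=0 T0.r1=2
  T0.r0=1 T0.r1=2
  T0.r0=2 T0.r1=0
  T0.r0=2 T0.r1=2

spurious: T0.r0=2 T0.r1=0

outcome vector order: (T0.r0,T0.r1)
SC (4): 0/0, 0/2, 1/2, 2/2
claimed∖SC = {2/0}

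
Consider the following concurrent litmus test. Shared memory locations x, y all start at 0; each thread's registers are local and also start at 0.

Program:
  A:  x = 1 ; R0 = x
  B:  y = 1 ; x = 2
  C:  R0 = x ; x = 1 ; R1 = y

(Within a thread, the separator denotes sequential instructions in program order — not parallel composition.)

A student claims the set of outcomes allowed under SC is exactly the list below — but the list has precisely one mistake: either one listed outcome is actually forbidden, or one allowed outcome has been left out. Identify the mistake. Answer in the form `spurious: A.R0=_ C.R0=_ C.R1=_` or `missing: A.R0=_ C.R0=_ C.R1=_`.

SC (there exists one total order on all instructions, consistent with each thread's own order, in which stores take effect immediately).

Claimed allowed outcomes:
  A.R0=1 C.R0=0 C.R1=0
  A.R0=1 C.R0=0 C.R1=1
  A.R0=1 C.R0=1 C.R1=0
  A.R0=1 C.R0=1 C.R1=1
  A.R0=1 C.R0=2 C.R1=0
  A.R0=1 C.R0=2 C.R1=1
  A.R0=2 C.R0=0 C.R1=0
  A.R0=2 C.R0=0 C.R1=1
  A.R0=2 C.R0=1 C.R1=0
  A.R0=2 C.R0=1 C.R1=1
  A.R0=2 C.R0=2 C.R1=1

outcome vector order: (A.R0,C.R0,C.R1)
SC (10): <1 0 0>; <1 0 1>; <1 1 0>; <1 1 1>; <1 2 1>; <2 0 0>; <2 0 1>; <2 1 0>; <2 1 1>; <2 2 1>
claimed∖SC = {<1 2 0>}

spurious: A.R0=1 C.R0=2 C.R1=0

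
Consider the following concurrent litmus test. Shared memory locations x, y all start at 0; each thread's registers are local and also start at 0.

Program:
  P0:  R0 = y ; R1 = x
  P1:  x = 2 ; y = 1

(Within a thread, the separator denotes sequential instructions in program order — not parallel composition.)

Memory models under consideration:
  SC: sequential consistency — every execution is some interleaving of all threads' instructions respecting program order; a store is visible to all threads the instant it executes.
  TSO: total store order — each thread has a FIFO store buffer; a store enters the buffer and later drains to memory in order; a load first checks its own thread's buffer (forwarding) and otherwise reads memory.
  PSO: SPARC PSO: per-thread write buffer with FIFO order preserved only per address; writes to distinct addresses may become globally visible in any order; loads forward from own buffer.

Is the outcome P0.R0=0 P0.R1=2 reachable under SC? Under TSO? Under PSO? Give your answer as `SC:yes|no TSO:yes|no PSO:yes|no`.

SC:yes TSO:yes PSO:yes

outcome vector order: (P0.R0,P0.R1)
[SC] allowed = {0/0 0/2 1/2}
[TSO] allowed = {0/0 0/2 1/2}
[PSO] allowed = {0/0 0/2 1/0 1/2}
target 0/2 ∈ {SC,TSO,PSO}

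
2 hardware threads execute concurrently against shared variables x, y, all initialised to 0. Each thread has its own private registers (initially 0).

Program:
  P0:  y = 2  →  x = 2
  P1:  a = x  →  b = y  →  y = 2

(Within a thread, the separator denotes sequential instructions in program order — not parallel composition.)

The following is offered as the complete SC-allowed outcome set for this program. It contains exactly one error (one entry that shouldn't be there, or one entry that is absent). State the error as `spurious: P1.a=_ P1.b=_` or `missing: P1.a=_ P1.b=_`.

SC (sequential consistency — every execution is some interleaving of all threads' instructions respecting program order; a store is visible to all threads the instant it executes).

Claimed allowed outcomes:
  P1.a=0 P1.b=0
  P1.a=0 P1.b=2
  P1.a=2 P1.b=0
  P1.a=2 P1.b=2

outcome vector order: (P1.a,P1.b)
under SC → 0/0, 0/2, 2/2
claimed∖SC = {2/0}

spurious: P1.a=2 P1.b=0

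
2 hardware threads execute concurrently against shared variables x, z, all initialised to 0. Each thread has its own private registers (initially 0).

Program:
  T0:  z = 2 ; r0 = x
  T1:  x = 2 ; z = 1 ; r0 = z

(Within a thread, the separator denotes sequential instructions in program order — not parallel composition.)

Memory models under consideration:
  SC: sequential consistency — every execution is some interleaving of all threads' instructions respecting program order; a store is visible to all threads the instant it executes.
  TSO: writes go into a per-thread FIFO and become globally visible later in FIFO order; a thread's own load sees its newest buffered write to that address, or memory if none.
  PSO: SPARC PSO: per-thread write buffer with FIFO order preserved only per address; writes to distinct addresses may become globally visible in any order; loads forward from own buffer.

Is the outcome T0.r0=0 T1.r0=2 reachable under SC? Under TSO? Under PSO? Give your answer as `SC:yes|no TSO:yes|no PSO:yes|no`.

SC:no TSO:yes PSO:yes

outcome vector order: (T0.r0,T1.r0)
[SC] allowed = {0/1; 2/1; 2/2}
[TSO] allowed = {0/1; 0/2; 2/1; 2/2}
[PSO] allowed = {0/1; 0/2; 2/1; 2/2}
target 0/2 ∈ {TSO,PSO}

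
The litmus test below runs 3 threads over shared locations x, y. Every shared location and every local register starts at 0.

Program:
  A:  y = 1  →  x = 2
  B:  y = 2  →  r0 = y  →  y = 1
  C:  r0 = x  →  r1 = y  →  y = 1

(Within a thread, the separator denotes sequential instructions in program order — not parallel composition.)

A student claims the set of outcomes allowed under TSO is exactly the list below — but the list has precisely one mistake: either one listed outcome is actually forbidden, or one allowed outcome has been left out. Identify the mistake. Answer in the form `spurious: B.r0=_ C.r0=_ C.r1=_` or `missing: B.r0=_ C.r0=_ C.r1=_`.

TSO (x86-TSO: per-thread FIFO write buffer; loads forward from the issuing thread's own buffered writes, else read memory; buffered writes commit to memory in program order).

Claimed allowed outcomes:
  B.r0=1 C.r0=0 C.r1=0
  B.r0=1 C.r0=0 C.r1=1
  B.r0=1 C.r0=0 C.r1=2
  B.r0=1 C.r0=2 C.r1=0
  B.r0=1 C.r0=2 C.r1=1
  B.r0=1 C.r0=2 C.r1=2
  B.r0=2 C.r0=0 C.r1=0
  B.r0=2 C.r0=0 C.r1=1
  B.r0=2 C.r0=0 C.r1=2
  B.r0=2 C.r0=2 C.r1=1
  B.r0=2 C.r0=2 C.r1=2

spurious: B.r0=1 C.r0=2 C.r1=0

outcome vector order: (B.r0,C.r0,C.r1)
TSO: 10 outcomes — {1/0/0 1/0/1 1/0/2 1/2/1 1/2/2 2/0/0 2/0/1 2/0/2 2/2/1 2/2/2}
claimed∖TSO = {1/2/0}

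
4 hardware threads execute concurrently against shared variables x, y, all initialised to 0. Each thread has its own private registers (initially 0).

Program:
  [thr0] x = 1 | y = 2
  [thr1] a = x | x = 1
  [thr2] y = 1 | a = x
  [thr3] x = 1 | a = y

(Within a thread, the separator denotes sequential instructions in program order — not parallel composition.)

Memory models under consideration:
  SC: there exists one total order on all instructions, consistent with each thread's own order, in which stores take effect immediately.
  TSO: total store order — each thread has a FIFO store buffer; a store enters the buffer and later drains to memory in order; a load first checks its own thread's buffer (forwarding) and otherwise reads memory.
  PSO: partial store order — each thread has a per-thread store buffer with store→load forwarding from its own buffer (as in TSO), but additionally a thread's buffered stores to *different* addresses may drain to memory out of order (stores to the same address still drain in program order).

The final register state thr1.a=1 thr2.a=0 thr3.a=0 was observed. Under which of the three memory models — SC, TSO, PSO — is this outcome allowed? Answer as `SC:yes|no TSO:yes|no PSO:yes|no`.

outcome vector order: (thr1.a,thr2.a,thr3.a)
under SC → 0/0/1; 0/0/2; 0/1/0; 0/1/1; 0/1/2; 1/0/1; 1/0/2; 1/1/0; 1/1/1; 1/1/2
under TSO → 0/0/0; 0/0/1; 0/0/2; 0/1/0; 0/1/1; 0/1/2; 1/0/0; 1/0/1; 1/0/2; 1/1/0; 1/1/1; 1/1/2
under PSO → 0/0/0; 0/0/1; 0/0/2; 0/1/0; 0/1/1; 0/1/2; 1/0/0; 1/0/1; 1/0/2; 1/1/0; 1/1/1; 1/1/2
target 1/0/0 ∈ {TSO,PSO}

SC:no TSO:yes PSO:yes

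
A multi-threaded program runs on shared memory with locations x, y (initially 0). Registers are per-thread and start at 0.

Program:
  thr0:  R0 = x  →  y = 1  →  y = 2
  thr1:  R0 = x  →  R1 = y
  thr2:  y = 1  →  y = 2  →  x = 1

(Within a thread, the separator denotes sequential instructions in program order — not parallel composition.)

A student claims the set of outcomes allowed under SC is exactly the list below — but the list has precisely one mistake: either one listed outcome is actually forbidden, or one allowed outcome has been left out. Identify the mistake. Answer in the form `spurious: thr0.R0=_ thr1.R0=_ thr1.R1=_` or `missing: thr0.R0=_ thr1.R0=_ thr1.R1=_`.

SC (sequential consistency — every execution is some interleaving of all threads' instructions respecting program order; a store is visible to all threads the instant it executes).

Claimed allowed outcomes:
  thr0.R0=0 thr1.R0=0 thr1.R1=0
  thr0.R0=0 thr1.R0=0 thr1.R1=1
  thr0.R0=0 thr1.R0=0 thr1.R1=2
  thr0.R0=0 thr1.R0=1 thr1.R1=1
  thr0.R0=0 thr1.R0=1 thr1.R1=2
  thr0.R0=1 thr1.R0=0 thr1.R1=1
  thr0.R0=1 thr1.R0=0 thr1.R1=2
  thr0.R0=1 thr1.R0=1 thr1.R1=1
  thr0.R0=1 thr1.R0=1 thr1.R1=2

missing: thr0.R0=1 thr1.R0=0 thr1.R1=0

outcome vector order: (thr0.R0,thr1.R0,thr1.R1)
under SC → 0/0/0, 0/0/1, 0/0/2, 0/1/1, 0/1/2, 1/0/0, 1/0/1, 1/0/2, 1/1/1, 1/1/2
SC∖claimed = {1/0/0}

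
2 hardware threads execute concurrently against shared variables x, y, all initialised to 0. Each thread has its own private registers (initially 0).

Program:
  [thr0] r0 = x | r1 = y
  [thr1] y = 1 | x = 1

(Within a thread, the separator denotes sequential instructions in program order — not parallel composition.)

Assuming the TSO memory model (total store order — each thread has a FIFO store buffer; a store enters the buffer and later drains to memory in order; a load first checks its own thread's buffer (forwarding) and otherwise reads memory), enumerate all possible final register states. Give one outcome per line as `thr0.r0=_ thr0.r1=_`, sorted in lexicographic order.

outcome vector order: (thr0.r0,thr0.r1)
|TSO outcomes| = 3

thr0.r0=0 thr0.r1=0
thr0.r0=0 thr0.r1=1
thr0.r0=1 thr0.r1=1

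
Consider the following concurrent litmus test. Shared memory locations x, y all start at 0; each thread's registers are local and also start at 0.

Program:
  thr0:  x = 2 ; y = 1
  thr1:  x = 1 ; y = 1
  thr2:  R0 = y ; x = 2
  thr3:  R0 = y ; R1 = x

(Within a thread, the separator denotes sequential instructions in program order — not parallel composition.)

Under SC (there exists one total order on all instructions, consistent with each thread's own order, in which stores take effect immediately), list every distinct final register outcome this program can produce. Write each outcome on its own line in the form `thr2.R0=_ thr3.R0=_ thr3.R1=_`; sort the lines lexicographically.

thr2.R0=0 thr3.R0=0 thr3.R1=0
thr2.R0=0 thr3.R0=0 thr3.R1=1
thr2.R0=0 thr3.R0=0 thr3.R1=2
thr2.R0=0 thr3.R0=1 thr3.R1=1
thr2.R0=0 thr3.R0=1 thr3.R1=2
thr2.R0=1 thr3.R0=0 thr3.R1=0
thr2.R0=1 thr3.R0=0 thr3.R1=1
thr2.R0=1 thr3.R0=0 thr3.R1=2
thr2.R0=1 thr3.R0=1 thr3.R1=1
thr2.R0=1 thr3.R0=1 thr3.R1=2

outcome vector order: (thr2.R0,thr3.R0,thr3.R1)
|SC outcomes| = 10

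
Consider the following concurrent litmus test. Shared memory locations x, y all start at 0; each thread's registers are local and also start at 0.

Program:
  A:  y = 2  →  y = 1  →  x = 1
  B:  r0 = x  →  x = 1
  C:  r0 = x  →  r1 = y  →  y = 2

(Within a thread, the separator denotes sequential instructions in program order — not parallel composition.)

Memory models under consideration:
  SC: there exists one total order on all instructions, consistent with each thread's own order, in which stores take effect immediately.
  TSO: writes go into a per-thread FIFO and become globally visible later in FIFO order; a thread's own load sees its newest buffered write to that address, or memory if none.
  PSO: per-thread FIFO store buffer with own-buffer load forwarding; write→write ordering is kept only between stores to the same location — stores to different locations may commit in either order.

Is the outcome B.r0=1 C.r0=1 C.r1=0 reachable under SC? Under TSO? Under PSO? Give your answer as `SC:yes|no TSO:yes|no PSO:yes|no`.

outcome vector order: (B.r0,C.r0,C.r1)
SC: 10 outcomes — {(0,0,0); (0,0,1); (0,0,2); (0,1,0); (0,1,1); (0,1,2); (1,0,0); (1,0,1); (1,0,2); (1,1,1)}
TSO: 10 outcomes — {(0,0,0); (0,0,1); (0,0,2); (0,1,0); (0,1,1); (0,1,2); (1,0,0); (1,0,1); (1,0,2); (1,1,1)}
PSO: 12 outcomes — {(0,0,0); (0,0,1); (0,0,2); (0,1,0); (0,1,1); (0,1,2); (1,0,0); (1,0,1); (1,0,2); (1,1,0); (1,1,1); (1,1,2)}
target (1,1,0) ∈ {PSO}

SC:no TSO:no PSO:yes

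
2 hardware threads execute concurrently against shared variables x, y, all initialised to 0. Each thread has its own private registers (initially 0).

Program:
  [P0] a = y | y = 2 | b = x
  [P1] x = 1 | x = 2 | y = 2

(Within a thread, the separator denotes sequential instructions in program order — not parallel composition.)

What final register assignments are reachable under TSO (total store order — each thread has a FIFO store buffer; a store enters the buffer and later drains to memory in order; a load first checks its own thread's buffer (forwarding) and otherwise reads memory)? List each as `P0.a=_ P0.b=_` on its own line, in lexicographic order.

P0.a=0 P0.b=0
P0.a=0 P0.b=1
P0.a=0 P0.b=2
P0.a=2 P0.b=2

outcome vector order: (P0.a,P0.b)
|TSO outcomes| = 4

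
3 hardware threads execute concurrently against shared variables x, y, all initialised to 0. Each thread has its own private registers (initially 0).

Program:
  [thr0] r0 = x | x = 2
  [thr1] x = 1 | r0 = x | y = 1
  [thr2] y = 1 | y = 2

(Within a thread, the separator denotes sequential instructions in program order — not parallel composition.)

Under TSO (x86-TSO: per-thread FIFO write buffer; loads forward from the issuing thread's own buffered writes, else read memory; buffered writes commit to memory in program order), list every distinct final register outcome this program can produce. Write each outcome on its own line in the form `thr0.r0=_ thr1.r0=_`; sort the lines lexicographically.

thr0.r0=0 thr1.r0=1
thr0.r0=0 thr1.r0=2
thr0.r0=1 thr1.r0=1
thr0.r0=1 thr1.r0=2

outcome vector order: (thr0.r0,thr1.r0)
|TSO outcomes| = 4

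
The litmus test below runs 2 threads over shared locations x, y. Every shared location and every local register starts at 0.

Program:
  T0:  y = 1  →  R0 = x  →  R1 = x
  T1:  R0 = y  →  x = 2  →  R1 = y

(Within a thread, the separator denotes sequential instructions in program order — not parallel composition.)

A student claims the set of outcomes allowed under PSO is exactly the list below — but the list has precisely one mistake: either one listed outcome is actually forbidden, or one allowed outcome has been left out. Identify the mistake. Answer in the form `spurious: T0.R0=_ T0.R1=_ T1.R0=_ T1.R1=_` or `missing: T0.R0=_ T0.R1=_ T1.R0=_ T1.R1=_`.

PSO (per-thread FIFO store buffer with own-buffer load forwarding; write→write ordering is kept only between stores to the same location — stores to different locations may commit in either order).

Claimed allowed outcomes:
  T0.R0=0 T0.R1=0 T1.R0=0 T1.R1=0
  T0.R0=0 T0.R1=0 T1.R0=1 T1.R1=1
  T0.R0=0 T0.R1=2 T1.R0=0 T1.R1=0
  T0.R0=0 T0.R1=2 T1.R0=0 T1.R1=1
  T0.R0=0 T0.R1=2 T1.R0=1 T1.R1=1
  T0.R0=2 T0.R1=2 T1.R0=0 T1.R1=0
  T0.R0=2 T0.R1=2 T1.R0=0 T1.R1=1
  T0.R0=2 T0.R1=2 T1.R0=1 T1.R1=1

missing: T0.R0=0 T0.R1=0 T1.R0=0 T1.R1=1

outcome vector order: (T0.R0,T0.R1,T1.R0,T1.R1)
PSO (9): <0 0 0 0> <0 0 0 1> <0 0 1 1> <0 2 0 0> <0 2 0 1> <0 2 1 1> <2 2 0 0> <2 2 0 1> <2 2 1 1>
PSO∖claimed = {<0 0 0 1>}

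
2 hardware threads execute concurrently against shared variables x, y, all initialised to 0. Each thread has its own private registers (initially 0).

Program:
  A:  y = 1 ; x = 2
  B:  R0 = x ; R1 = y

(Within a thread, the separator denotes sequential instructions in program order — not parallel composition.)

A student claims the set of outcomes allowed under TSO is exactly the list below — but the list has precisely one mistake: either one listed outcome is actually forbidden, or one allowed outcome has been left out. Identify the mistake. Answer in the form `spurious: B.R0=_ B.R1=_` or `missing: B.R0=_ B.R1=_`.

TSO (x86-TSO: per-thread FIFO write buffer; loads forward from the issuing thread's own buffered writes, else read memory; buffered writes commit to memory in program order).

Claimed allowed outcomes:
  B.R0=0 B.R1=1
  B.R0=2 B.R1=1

outcome vector order: (B.R0,B.R1)
[TSO] allowed = {0/0 0/1 2/1}
TSO∖claimed = {0/0}

missing: B.R0=0 B.R1=0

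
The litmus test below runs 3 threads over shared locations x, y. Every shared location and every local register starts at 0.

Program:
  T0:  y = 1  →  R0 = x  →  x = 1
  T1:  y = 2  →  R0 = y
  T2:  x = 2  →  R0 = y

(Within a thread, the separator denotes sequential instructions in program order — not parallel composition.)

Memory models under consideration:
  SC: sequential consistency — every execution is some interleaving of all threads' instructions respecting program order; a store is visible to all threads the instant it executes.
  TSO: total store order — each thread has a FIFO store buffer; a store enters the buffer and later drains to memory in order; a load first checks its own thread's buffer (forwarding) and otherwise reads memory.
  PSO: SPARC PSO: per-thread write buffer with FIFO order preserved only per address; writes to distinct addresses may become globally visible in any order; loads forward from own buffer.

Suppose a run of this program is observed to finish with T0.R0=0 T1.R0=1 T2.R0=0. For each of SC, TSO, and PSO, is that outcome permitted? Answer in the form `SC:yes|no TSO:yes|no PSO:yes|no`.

outcome vector order: (T0.R0,T1.R0,T2.R0)
under SC → 0/1/1 0/2/1 0/2/2 2/1/0 2/1/1 2/1/2 2/2/0 2/2/1 2/2/2
under TSO → 0/1/0 0/1/1 0/1/2 0/2/0 0/2/1 0/2/2 2/1/0 2/1/1 2/1/2 2/2/0 2/2/1 2/2/2
under PSO → 0/1/0 0/1/1 0/1/2 0/2/0 0/2/1 0/2/2 2/1/0 2/1/1 2/1/2 2/2/0 2/2/1 2/2/2
target 0/1/0 ∈ {TSO,PSO}

SC:no TSO:yes PSO:yes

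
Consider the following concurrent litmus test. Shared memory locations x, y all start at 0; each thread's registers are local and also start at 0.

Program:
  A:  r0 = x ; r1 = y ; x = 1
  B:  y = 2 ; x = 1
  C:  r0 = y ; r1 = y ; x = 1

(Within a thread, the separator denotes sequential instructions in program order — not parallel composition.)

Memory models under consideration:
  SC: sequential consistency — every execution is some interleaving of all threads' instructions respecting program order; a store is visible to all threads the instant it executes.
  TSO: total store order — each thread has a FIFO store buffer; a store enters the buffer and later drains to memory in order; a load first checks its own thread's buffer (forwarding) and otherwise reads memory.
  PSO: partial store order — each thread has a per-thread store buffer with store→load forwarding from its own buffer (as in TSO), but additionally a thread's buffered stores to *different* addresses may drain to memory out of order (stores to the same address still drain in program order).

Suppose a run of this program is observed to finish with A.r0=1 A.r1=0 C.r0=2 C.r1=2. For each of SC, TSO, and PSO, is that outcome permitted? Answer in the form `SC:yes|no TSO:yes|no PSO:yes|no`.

SC:no TSO:no PSO:yes

outcome vector order: (A.r0,A.r1,C.r0,C.r1)
under SC → 0000; 0002; 0022; 0200; 0202; 0222; 1000; 1200; 1202; 1222
under TSO → 0000; 0002; 0022; 0200; 0202; 0222; 1000; 1200; 1202; 1222
under PSO → 0000; 0002; 0022; 0200; 0202; 0222; 1000; 1002; 1022; 1200; 1202; 1222
target 1022 ∈ {PSO}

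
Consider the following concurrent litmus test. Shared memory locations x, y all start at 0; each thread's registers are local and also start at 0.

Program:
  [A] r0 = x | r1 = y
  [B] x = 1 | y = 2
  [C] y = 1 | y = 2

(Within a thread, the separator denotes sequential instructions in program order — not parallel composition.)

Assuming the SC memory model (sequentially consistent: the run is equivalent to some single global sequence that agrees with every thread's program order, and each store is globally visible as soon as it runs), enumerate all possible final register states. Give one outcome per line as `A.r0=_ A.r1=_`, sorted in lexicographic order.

A.r0=0 A.r1=0
A.r0=0 A.r1=1
A.r0=0 A.r1=2
A.r0=1 A.r1=0
A.r0=1 A.r1=1
A.r0=1 A.r1=2

outcome vector order: (A.r0,A.r1)
|SC outcomes| = 6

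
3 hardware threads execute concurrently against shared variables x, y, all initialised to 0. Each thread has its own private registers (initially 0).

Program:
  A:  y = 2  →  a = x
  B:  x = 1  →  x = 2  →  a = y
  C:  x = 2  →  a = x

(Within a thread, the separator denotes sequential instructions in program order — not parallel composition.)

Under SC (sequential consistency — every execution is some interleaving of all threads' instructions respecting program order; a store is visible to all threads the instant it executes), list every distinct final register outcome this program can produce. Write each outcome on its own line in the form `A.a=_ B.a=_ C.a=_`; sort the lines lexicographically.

A.a=0 B.a=2 C.a=1
A.a=0 B.a=2 C.a=2
A.a=1 B.a=2 C.a=1
A.a=1 B.a=2 C.a=2
A.a=2 B.a=0 C.a=1
A.a=2 B.a=0 C.a=2
A.a=2 B.a=2 C.a=1
A.a=2 B.a=2 C.a=2

outcome vector order: (A.a,B.a,C.a)
|SC outcomes| = 8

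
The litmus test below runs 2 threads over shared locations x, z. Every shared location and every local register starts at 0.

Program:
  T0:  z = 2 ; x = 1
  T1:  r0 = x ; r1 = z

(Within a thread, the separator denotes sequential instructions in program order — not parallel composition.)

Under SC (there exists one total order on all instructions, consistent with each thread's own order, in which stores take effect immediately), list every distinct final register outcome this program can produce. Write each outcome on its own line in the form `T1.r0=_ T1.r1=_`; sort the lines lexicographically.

T1.r0=0 T1.r1=0
T1.r0=0 T1.r1=2
T1.r0=1 T1.r1=2

outcome vector order: (T1.r0,T1.r1)
|SC outcomes| = 3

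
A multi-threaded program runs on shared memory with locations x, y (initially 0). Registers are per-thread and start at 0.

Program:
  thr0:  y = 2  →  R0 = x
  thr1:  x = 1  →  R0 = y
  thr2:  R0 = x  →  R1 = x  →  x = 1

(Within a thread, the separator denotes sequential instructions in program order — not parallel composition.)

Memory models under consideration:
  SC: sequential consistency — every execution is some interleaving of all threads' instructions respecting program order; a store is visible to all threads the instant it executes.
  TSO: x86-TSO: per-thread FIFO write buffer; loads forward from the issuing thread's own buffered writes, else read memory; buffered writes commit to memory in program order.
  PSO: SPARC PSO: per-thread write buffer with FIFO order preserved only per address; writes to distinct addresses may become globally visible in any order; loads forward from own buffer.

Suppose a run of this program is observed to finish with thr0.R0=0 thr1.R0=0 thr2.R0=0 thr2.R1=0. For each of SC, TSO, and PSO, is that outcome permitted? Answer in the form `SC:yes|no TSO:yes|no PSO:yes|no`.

SC:no TSO:yes PSO:yes

outcome vector order: (thr0.R0,thr1.R0,thr2.R0,thr2.R1)
under SC → 0/2/0/0; 0/2/0/1; 0/2/1/1; 1/0/0/0; 1/0/0/1; 1/0/1/1; 1/2/0/0; 1/2/0/1; 1/2/1/1
under TSO → 0/0/0/0; 0/0/0/1; 0/0/1/1; 0/2/0/0; 0/2/0/1; 0/2/1/1; 1/0/0/0; 1/0/0/1; 1/0/1/1; 1/2/0/0; 1/2/0/1; 1/2/1/1
under PSO → 0/0/0/0; 0/0/0/1; 0/0/1/1; 0/2/0/0; 0/2/0/1; 0/2/1/1; 1/0/0/0; 1/0/0/1; 1/0/1/1; 1/2/0/0; 1/2/0/1; 1/2/1/1
target 0/0/0/0 ∈ {TSO,PSO}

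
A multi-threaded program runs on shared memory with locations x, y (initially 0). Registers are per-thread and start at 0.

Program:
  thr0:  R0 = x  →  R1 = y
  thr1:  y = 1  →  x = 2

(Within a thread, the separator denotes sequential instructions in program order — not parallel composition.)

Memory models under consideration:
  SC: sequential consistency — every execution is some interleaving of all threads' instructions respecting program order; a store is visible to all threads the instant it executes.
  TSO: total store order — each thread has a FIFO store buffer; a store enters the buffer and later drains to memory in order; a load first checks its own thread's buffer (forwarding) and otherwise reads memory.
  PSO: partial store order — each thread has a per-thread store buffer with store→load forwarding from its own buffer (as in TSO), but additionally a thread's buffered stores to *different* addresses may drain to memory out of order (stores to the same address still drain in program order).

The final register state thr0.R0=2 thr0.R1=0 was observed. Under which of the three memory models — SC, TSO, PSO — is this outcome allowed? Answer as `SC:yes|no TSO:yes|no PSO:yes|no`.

outcome vector order: (thr0.R0,thr0.R1)
SC: 3 outcomes — {<0 0>; <0 1>; <2 1>}
TSO: 3 outcomes — {<0 0>; <0 1>; <2 1>}
PSO: 4 outcomes — {<0 0>; <0 1>; <2 0>; <2 1>}
target <2 0> ∈ {PSO}

SC:no TSO:no PSO:yes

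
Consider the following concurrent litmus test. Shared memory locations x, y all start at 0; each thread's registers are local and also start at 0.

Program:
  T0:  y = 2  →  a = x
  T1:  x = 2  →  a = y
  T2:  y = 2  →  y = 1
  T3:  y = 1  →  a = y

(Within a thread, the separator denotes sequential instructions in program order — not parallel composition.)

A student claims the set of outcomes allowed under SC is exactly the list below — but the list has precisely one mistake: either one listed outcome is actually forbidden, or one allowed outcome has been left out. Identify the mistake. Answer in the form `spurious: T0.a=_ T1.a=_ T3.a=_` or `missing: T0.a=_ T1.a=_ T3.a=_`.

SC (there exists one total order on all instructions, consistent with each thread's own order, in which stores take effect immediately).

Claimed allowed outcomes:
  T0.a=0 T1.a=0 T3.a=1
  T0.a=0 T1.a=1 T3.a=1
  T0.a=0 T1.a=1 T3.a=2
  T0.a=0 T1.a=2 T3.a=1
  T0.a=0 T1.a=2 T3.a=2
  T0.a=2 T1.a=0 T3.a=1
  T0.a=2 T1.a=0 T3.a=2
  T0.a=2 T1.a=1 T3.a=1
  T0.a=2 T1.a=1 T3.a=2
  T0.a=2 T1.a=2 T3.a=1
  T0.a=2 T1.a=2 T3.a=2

outcome vector order: (T0.a,T1.a,T3.a)
SC (10): (0,1,1); (0,1,2); (0,2,1); (0,2,2); (2,0,1); (2,0,2); (2,1,1); (2,1,2); (2,2,1); (2,2,2)
claimed∖SC = {(0,0,1)}

spurious: T0.a=0 T1.a=0 T3.a=1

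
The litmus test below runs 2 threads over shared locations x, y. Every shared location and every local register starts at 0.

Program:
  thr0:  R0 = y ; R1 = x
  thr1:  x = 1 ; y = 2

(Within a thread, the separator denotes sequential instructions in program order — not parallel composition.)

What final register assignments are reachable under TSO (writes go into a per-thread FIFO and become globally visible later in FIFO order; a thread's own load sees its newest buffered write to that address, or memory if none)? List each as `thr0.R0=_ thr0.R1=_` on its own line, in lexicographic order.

thr0.R0=0 thr0.R1=0
thr0.R0=0 thr0.R1=1
thr0.R0=2 thr0.R1=1

outcome vector order: (thr0.R0,thr0.R1)
|TSO outcomes| = 3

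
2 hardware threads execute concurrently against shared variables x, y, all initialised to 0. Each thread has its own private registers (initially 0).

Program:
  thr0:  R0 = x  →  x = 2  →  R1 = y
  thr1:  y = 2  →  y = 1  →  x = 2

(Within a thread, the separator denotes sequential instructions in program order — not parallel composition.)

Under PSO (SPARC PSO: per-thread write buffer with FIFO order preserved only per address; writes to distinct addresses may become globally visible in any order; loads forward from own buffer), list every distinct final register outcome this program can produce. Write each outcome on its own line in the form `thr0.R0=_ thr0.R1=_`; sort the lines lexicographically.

outcome vector order: (thr0.R0,thr0.R1)
|PSO outcomes| = 6

thr0.R0=0 thr0.R1=0
thr0.R0=0 thr0.R1=1
thr0.R0=0 thr0.R1=2
thr0.R0=2 thr0.R1=0
thr0.R0=2 thr0.R1=1
thr0.R0=2 thr0.R1=2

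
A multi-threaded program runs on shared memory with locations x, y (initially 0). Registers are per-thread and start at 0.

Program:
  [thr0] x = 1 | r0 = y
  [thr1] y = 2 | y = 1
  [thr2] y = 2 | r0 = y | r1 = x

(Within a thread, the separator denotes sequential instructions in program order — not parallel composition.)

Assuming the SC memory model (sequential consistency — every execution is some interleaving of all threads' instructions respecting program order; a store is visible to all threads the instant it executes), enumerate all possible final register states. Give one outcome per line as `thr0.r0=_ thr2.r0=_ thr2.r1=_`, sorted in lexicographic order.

thr0.r0=0 thr2.r0=1 thr2.r1=1
thr0.r0=0 thr2.r0=2 thr2.r1=1
thr0.r0=1 thr2.r0=1 thr2.r1=0
thr0.r0=1 thr2.r0=1 thr2.r1=1
thr0.r0=1 thr2.r0=2 thr2.r1=0
thr0.r0=1 thr2.r0=2 thr2.r1=1
thr0.r0=2 thr2.r0=1 thr2.r1=1
thr0.r0=2 thr2.r0=2 thr2.r1=0
thr0.r0=2 thr2.r0=2 thr2.r1=1

outcome vector order: (thr0.r0,thr2.r0,thr2.r1)
|SC outcomes| = 9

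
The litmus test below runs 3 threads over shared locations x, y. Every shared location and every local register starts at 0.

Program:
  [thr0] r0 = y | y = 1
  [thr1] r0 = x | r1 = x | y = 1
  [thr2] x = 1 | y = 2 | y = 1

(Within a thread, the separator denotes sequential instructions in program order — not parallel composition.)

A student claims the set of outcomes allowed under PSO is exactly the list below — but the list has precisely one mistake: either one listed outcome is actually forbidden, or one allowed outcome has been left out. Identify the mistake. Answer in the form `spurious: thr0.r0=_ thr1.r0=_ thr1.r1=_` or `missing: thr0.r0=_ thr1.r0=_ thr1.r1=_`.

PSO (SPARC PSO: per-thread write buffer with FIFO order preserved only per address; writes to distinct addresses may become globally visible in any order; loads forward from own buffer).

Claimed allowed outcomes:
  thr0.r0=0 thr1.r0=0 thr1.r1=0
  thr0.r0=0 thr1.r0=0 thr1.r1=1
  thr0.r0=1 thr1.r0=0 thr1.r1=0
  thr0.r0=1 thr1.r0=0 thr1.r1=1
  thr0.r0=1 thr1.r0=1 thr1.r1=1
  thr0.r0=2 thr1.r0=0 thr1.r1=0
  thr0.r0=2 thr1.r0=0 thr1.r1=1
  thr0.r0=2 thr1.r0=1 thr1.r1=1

missing: thr0.r0=0 thr1.r0=1 thr1.r1=1

outcome vector order: (thr0.r0,thr1.r0,thr1.r1)
PSO: 9 outcomes — {(0,0,0) (0,0,1) (0,1,1) (1,0,0) (1,0,1) (1,1,1) (2,0,0) (2,0,1) (2,1,1)}
PSO∖claimed = {(0,1,1)}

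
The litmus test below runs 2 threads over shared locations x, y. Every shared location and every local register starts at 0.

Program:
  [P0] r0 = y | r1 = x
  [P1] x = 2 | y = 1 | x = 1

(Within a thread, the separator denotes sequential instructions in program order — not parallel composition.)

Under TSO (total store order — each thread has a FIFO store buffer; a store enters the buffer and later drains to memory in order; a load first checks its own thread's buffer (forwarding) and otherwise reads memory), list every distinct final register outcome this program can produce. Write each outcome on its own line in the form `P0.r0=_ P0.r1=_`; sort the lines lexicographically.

outcome vector order: (P0.r0,P0.r1)
|TSO outcomes| = 5

P0.r0=0 P0.r1=0
P0.r0=0 P0.r1=1
P0.r0=0 P0.r1=2
P0.r0=1 P0.r1=1
P0.r0=1 P0.r1=2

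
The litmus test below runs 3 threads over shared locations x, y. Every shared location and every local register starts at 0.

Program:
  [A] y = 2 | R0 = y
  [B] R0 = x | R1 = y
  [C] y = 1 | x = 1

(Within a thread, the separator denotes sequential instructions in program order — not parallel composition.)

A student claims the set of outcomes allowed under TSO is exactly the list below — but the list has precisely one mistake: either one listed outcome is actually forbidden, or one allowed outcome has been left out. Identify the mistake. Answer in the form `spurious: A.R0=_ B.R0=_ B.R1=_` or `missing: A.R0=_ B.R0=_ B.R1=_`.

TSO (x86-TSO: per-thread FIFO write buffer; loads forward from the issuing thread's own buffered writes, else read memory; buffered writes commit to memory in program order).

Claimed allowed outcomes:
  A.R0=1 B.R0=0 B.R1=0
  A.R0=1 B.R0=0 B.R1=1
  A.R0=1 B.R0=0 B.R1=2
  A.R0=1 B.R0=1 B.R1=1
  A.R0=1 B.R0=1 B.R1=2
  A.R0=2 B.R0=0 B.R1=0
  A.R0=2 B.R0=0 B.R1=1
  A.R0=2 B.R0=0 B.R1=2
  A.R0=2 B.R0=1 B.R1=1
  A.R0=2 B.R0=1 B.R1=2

outcome vector order: (A.R0,B.R0,B.R1)
TSO (9): <1 0 0>, <1 0 1>, <1 0 2>, <1 1 1>, <2 0 0>, <2 0 1>, <2 0 2>, <2 1 1>, <2 1 2>
claimed∖TSO = {<1 1 2>}

spurious: A.R0=1 B.R0=1 B.R1=2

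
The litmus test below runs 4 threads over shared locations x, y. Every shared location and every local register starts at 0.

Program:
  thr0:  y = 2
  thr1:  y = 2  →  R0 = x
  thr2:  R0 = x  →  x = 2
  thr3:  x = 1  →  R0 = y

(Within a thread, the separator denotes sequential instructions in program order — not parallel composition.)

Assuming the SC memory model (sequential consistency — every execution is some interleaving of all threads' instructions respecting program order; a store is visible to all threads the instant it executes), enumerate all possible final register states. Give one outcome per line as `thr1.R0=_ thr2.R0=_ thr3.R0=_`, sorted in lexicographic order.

thr1.R0=0 thr2.R0=0 thr3.R0=2
thr1.R0=0 thr2.R0=1 thr3.R0=2
thr1.R0=1 thr2.R0=0 thr3.R0=0
thr1.R0=1 thr2.R0=0 thr3.R0=2
thr1.R0=1 thr2.R0=1 thr3.R0=0
thr1.R0=1 thr2.R0=1 thr3.R0=2
thr1.R0=2 thr2.R0=0 thr3.R0=0
thr1.R0=2 thr2.R0=0 thr3.R0=2
thr1.R0=2 thr2.R0=1 thr3.R0=0
thr1.R0=2 thr2.R0=1 thr3.R0=2

outcome vector order: (thr1.R0,thr2.R0,thr3.R0)
|SC outcomes| = 10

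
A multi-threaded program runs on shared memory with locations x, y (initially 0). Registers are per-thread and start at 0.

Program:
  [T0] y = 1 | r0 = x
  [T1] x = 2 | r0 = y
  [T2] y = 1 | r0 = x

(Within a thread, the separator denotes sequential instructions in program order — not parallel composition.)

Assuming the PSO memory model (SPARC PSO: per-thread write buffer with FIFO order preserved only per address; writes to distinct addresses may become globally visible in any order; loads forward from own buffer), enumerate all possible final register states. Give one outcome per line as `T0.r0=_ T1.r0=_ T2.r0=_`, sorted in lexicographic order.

T0.r0=0 T1.r0=0 T2.r0=0
T0.r0=0 T1.r0=0 T2.r0=2
T0.r0=0 T1.r0=1 T2.r0=0
T0.r0=0 T1.r0=1 T2.r0=2
T0.r0=2 T1.r0=0 T2.r0=0
T0.r0=2 T1.r0=0 T2.r0=2
T0.r0=2 T1.r0=1 T2.r0=0
T0.r0=2 T1.r0=1 T2.r0=2

outcome vector order: (T0.r0,T1.r0,T2.r0)
|PSO outcomes| = 8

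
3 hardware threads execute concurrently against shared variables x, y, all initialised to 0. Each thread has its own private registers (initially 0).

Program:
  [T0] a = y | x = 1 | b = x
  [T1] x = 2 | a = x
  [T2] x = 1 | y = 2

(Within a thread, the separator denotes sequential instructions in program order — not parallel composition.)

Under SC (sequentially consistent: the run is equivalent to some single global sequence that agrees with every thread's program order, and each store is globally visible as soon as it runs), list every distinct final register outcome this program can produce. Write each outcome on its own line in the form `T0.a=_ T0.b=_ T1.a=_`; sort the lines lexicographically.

T0.a=0 T0.b=1 T1.a=1
T0.a=0 T0.b=1 T1.a=2
T0.a=0 T0.b=2 T1.a=1
T0.a=0 T0.b=2 T1.a=2
T0.a=2 T0.b=1 T1.a=1
T0.a=2 T0.b=1 T1.a=2
T0.a=2 T0.b=2 T1.a=2

outcome vector order: (T0.a,T0.b,T1.a)
|SC outcomes| = 7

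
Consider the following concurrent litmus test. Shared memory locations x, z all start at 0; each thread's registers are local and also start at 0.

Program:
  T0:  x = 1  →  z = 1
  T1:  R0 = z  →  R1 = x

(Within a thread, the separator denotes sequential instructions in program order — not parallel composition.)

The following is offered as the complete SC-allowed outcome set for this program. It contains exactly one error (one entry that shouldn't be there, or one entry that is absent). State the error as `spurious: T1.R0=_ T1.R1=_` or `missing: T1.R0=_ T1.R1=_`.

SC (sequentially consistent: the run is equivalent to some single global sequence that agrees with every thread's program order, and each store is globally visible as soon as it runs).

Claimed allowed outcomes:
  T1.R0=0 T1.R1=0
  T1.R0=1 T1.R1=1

missing: T1.R0=0 T1.R1=1

outcome vector order: (T1.R0,T1.R1)
SC (3): (0,0) (0,1) (1,1)
SC∖claimed = {(0,1)}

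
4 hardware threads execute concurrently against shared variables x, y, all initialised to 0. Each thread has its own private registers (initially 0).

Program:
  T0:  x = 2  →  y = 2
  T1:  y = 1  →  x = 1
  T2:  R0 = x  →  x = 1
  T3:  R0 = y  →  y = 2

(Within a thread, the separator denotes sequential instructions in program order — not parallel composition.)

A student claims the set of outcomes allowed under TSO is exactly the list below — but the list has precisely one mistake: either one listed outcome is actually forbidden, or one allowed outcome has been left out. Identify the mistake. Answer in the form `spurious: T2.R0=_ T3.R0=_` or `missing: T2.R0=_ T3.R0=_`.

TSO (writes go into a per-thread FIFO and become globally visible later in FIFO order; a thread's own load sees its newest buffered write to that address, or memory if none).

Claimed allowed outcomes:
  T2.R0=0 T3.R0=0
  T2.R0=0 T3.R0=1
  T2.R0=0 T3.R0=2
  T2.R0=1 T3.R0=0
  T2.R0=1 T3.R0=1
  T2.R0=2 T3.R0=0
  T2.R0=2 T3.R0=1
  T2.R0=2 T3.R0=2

outcome vector order: (T2.R0,T3.R0)
TSO (9): 0/0, 0/1, 0/2, 1/0, 1/1, 1/2, 2/0, 2/1, 2/2
TSO∖claimed = {1/2}

missing: T2.R0=1 T3.R0=2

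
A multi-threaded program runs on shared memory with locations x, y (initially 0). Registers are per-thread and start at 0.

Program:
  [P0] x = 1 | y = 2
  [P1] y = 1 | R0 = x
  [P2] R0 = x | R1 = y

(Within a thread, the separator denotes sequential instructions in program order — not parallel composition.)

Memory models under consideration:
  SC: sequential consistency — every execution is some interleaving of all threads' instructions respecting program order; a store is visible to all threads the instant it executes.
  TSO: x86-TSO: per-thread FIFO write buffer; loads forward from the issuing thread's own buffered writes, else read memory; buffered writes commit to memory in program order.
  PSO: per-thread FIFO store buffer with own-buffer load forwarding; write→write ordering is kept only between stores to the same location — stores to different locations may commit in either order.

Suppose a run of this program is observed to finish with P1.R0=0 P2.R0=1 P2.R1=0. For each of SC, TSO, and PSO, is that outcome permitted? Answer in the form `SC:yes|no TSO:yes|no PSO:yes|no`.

outcome vector order: (P1.R0,P2.R0,P2.R1)
under SC → <0 0 0>; <0 0 1>; <0 0 2>; <0 1 1>; <0 1 2>; <1 0 0>; <1 0 1>; <1 0 2>; <1 1 0>; <1 1 1>; <1 1 2>
under TSO → <0 0 0>; <0 0 1>; <0 0 2>; <0 1 0>; <0 1 1>; <0 1 2>; <1 0 0>; <1 0 1>; <1 0 2>; <1 1 0>; <1 1 1>; <1 1 2>
under PSO → <0 0 0>; <0 0 1>; <0 0 2>; <0 1 0>; <0 1 1>; <0 1 2>; <1 0 0>; <1 0 1>; <1 0 2>; <1 1 0>; <1 1 1>; <1 1 2>
target <0 1 0> ∈ {TSO,PSO}

SC:no TSO:yes PSO:yes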